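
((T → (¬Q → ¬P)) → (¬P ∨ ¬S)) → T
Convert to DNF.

((T → (¬Q → ¬P)) → (¬P ∨ ¬S)) → T
= ¬((T → (¬Q → ¬P)) → (¬P ∨ ¬S)) ∨ T   [eliminate →]
= ¬(¬(T → (¬Q → ¬P)) ∨ ¬P ∨ ¬S) ∨ T   [eliminate →]
= ¬(¬(¬T ∨ (¬Q → ¬P)) ∨ ¬P ∨ ¬S) ∨ T   [eliminate →]
= ¬(¬(¬T ∨ ¬¬Q ∨ ¬P) ∨ ¬P ∨ ¬S) ∨ T   [eliminate →]
= (¬¬(¬T ∨ ¬¬Q ∨ ¬P) ∧ ¬¬P ∧ ¬¬S) ∨ T   [De Morgan]
= ((¬T ∨ ¬¬Q ∨ ¬P) ∧ ¬¬P ∧ ¬¬S) ∨ T   [double negation]
= ((¬T ∨ Q ∨ ¬P) ∧ ¬¬P ∧ ¬¬S) ∨ T   [double negation]
= ((¬T ∨ Q ∨ ¬P) ∧ P ∧ ¬¬S) ∨ T   [double negation]
= ((¬T ∨ Q ∨ ¬P) ∧ P ∧ S) ∨ T   [double negation]
= (¬T ∧ P ∧ S) ∨ (Q ∧ P ∧ S) ∨ (¬P ∧ P ∧ S) ∨ T   [distribute ∧ over ∨]
= (¬T ∧ P ∧ S) ∨ (Q ∧ P ∧ S) ∨ T   [simplify]

(¬T ∧ P ∧ S) ∨ (Q ∧ P ∧ S) ∨ T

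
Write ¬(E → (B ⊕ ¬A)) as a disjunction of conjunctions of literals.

¬(E → (B ⊕ ¬A))
≡ ¬(¬E ∨ (B ⊕ ¬A))   — eliminate →
≡ ¬(¬E ∨ (B ∧ ¬¬A) ∨ (¬B ∧ ¬A))   — expand ⊕
≡ ¬¬E ∧ ¬(B ∧ ¬¬A) ∧ ¬(¬B ∧ ¬A)   — De Morgan
≡ E ∧ ¬(B ∧ ¬¬A) ∧ ¬(¬B ∧ ¬A)   — double negation
≡ E ∧ (¬B ∨ ¬¬¬A) ∧ ¬(¬B ∧ ¬A)   — De Morgan
≡ E ∧ (¬B ∨ ¬A) ∧ ¬(¬B ∧ ¬A)   — double negation
≡ E ∧ (¬B ∨ ¬A) ∧ (¬¬B ∨ ¬¬A)   — De Morgan
≡ E ∧ (¬B ∨ ¬A) ∧ (B ∨ ¬¬A)   — double negation
≡ E ∧ (¬B ∨ ¬A) ∧ (B ∨ A)   — double negation
≡ (E ∧ ¬B ∧ B) ∨ (E ∧ ¬B ∧ A) ∨ (E ∧ ¬A ∧ B) ∨ (E ∧ ¬A ∧ A)   — distribute ∧ over ∨
≡ (E ∧ ¬B ∧ A) ∨ (E ∧ ¬A ∧ B)   — simplify

(E ∧ ¬B ∧ A) ∨ (E ∧ ¬A ∧ B)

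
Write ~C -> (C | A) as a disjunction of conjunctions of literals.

C | A

~C -> (C | A)
= ~~C | C | A   [eliminate ->]
= C | C | A   [double negation]
= C | A   [simplify]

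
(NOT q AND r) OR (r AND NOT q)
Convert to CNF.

(NOT q AND r) OR (r AND NOT q)
= (NOT q OR r) AND (NOT q OR NOT q) AND (r OR r) AND (r OR NOT q)
= NOT q AND r

NOT q AND r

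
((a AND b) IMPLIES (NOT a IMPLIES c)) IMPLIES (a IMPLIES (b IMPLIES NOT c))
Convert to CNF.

((a AND b) IMPLIES (NOT a IMPLIES c)) IMPLIES (a IMPLIES (b IMPLIES NOT c))
≡ NOT ((a AND b) IMPLIES (NOT a IMPLIES c)) OR (a IMPLIES (b IMPLIES NOT c))   (eliminate IMPLIES)
≡ NOT (NOT (a AND b) OR (NOT a IMPLIES c)) OR (a IMPLIES (b IMPLIES NOT c))   (eliminate IMPLIES)
≡ NOT (NOT (a AND b) OR NOT NOT a OR c) OR (a IMPLIES (b IMPLIES NOT c))   (eliminate IMPLIES)
≡ NOT (NOT (a AND b) OR NOT NOT a OR c) OR NOT a OR (b IMPLIES NOT c)   (eliminate IMPLIES)
≡ NOT (NOT (a AND b) OR NOT NOT a OR c) OR NOT a OR NOT b OR NOT c   (eliminate IMPLIES)
≡ (NOT NOT (a AND b) AND NOT NOT NOT a AND NOT c) OR NOT a OR NOT b OR NOT c   (De Morgan)
≡ (a AND b AND NOT NOT NOT a AND NOT c) OR NOT a OR NOT b OR NOT c   (double negation)
≡ (a AND b AND NOT a AND NOT c) OR NOT a OR NOT b OR NOT c   (double negation)
≡ (a OR NOT a OR NOT b OR NOT c) AND (b OR NOT a OR NOT b OR NOT c) AND (NOT a OR NOT a OR NOT b OR NOT c) AND (NOT c OR NOT a OR NOT b OR NOT c)   (distribute OR over AND)
≡ NOT a OR NOT b OR NOT c   (simplify)

NOT a OR NOT b OR NOT c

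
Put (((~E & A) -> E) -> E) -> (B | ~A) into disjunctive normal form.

B | ~A

(((~E & A) -> E) -> E) -> (B | ~A)
⇔ ~(((~E & A) -> E) -> E) | B | ~A   [eliminate ->]
⇔ ~(~((~E & A) -> E) | E) | B | ~A   [eliminate ->]
⇔ ~(~(~(~E & A) | E) | E) | B | ~A   [eliminate ->]
⇔ (~~(~(~E & A) | E) & ~E) | B | ~A   [De Morgan]
⇔ ((~(~E & A) | E) & ~E) | B | ~A   [double negation]
⇔ ((~~E | ~A | E) & ~E) | B | ~A   [De Morgan]
⇔ ((E | ~A | E) & ~E) | B | ~A   [double negation]
⇔ (E & ~E) | (~A & ~E) | (E & ~E) | B | ~A   [distribute & over |]
⇔ B | ~A   [simplify]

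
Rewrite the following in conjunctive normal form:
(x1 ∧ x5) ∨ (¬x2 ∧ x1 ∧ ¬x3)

x1 ∧ (x5 ∨ ¬x2) ∧ (x5 ∨ ¬x3)

(x1 ∧ x5) ∨ (¬x2 ∧ x1 ∧ ¬x3)
≡ (x1 ∨ ¬x2) ∧ (x1 ∨ x1) ∧ (x1 ∨ ¬x3) ∧ (x5 ∨ ¬x2) ∧ (x5 ∨ x1) ∧ (x5 ∨ ¬x3)   [distribute ∨ over ∧]
≡ x1 ∧ (x5 ∨ ¬x2) ∧ (x5 ∨ ¬x3)   [simplify]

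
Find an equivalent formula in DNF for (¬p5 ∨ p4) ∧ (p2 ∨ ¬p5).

¬p5 ∨ (p4 ∧ p2)

(¬p5 ∨ p4) ∧ (p2 ∨ ¬p5)
= (¬p5 ∧ p2) ∨ (¬p5 ∧ ¬p5) ∨ (p4 ∧ p2) ∨ (p4 ∧ ¬p5)
= ¬p5 ∨ (p4 ∧ p2)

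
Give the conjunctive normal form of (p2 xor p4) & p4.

(p2 xor p4) & p4
≡ (p2 | p4) & ~(p2 & p4) & p4   [expand xor]
≡ (p2 | p4) & (~p2 | ~p4) & p4   [De Morgan]
≡ (~p2 | ~p4) & p4   [simplify]

(~p2 | ~p4) & p4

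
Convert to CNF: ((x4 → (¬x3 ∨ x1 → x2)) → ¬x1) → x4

((x4 → (¬x3 ∨ x1 → x2)) → ¬x1) → x4
≡ ¬((x4 → (¬x3 ∨ x1 → x2)) → ¬x1) ∨ x4   [eliminate →]
≡ ¬(¬(x4 → (¬x3 ∨ x1 → x2)) ∨ ¬x1) ∨ x4   [eliminate →]
≡ ¬(¬(¬x4 ∨ (¬x3 ∨ x1 → x2)) ∨ ¬x1) ∨ x4   [eliminate →]
≡ ¬(¬(¬x4 ∨ ¬(¬x3 ∨ x1) ∨ x2) ∨ ¬x1) ∨ x4   [eliminate →]
≡ ¬¬(¬x4 ∨ ¬(¬x3 ∨ x1) ∨ x2) ∧ ¬¬x1 ∨ x4   [De Morgan]
≡ (¬x4 ∨ ¬(¬x3 ∨ x1) ∨ x2) ∧ ¬¬x1 ∨ x4   [double negation]
≡ (¬x4 ∨ ¬¬x3 ∧ ¬x1 ∨ x2) ∧ ¬¬x1 ∨ x4   [De Morgan]
≡ (¬x4 ∨ x3 ∧ ¬x1 ∨ x2) ∧ ¬¬x1 ∨ x4   [double negation]
≡ (¬x4 ∨ x3 ∧ ¬x1 ∨ x2) ∧ x1 ∨ x4   [double negation]
≡ (¬x4 ∨ x3 ∨ x2 ∨ x4) ∧ (¬x4 ∨ ¬x1 ∨ x2 ∨ x4) ∧ (x1 ∨ x4)   [distribute ∨ over ∧]
≡ x1 ∨ x4   [simplify]

x1 ∨ x4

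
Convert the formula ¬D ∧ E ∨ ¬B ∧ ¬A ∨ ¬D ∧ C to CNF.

¬D ∧ E ∨ ¬B ∧ ¬A ∨ ¬D ∧ C
≡ (¬D ∨ ¬B ∨ ¬D) ∧ (¬D ∨ ¬B ∨ C) ∧ (¬D ∨ ¬A ∨ ¬D) ∧ (¬D ∨ ¬A ∨ C) ∧ (E ∨ ¬B ∨ ¬D) ∧ (E ∨ ¬B ∨ C) ∧ (E ∨ ¬A ∨ ¬D) ∧ (E ∨ ¬A ∨ C)   (distribute ∨ over ∧)
≡ (¬D ∨ ¬B) ∧ (¬D ∨ ¬A) ∧ (E ∨ ¬B ∨ C) ∧ (E ∨ ¬A ∨ C)   (simplify)

(¬D ∨ ¬B) ∧ (¬D ∨ ¬A) ∧ (E ∨ ¬B ∨ C) ∧ (E ∨ ¬A ∨ C)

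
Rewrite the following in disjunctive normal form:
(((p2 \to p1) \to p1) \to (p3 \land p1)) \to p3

(p2 \land \lnot p1) \lor (p1 \land \lnot p3) \lor p3

(((p2 \to p1) \to p1) \to (p3 \land p1)) \to p3
≡ \lnot (((p2 \to p1) \to p1) \to (p3 \land p1)) \lor p3   [eliminate \to]
≡ \lnot (\lnot ((p2 \to p1) \to p1) \lor (p3 \land p1)) \lor p3   [eliminate \to]
≡ \lnot (\lnot (\lnot (p2 \to p1) \lor p1) \lor (p3 \land p1)) \lor p3   [eliminate \to]
≡ \lnot (\lnot (\lnot (\lnot p2 \lor p1) \lor p1) \lor (p3 \land p1)) \lor p3   [eliminate \to]
≡ (\lnot \lnot (\lnot (\lnot p2 \lor p1) \lor p1) \land \lnot (p3 \land p1)) \lor p3   [De Morgan]
≡ ((\lnot (\lnot p2 \lor p1) \lor p1) \land \lnot (p3 \land p1)) \lor p3   [double negation]
≡ (((\lnot \lnot p2 \land \lnot p1) \lor p1) \land \lnot (p3 \land p1)) \lor p3   [De Morgan]
≡ (((p2 \land \lnot p1) \lor p1) \land \lnot (p3 \land p1)) \lor p3   [double negation]
≡ (((p2 \land \lnot p1) \lor p1) \land (\lnot p3 \lor \lnot p1)) \lor p3   [De Morgan]
≡ (p2 \land \lnot p1 \land \lnot p3) \lor (p2 \land \lnot p1 \land \lnot p1) \lor (p1 \land \lnot p3) \lor (p1 \land \lnot p1) \lor p3   [distribute \land over \lor]
≡ (p2 \land \lnot p1) \lor (p1 \land \lnot p3) \lor p3   [simplify]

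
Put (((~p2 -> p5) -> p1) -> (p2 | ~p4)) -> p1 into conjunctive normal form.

(~p2 | p1) & (~p5 | p1) & (p4 | p1)

(((~p2 -> p5) -> p1) -> (p2 | ~p4)) -> p1
≡ ~(((~p2 -> p5) -> p1) -> (p2 | ~p4)) | p1
≡ ~(~((~p2 -> p5) -> p1) | p2 | ~p4) | p1
≡ ~(~(~(~p2 -> p5) | p1) | p2 | ~p4) | p1
≡ ~(~(~(~~p2 | p5) | p1) | p2 | ~p4) | p1
≡ (~~(~(~~p2 | p5) | p1) & ~p2 & ~~p4) | p1
≡ ((~(~~p2 | p5) | p1) & ~p2 & ~~p4) | p1
≡ (((~~~p2 & ~p5) | p1) & ~p2 & ~~p4) | p1
≡ (((~p2 & ~p5) | p1) & ~p2 & ~~p4) | p1
≡ (((~p2 & ~p5) | p1) & ~p2 & p4) | p1
≡ (~p2 | p1 | p1) & (~p5 | p1 | p1) & (~p2 | p1) & (p4 | p1)
≡ (~p2 | p1) & (~p5 | p1) & (p4 | p1)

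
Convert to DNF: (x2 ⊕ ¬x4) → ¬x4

(x2 ⊕ ¬x4) → ¬x4
⇔ ¬(x2 ⊕ ¬x4) ∨ ¬x4   [eliminate →]
⇔ ¬((x2 ∧ ¬¬x4) ∨ (¬x2 ∧ ¬x4)) ∨ ¬x4   [expand ⊕]
⇔ (¬(x2 ∧ ¬¬x4) ∧ ¬(¬x2 ∧ ¬x4)) ∨ ¬x4   [De Morgan]
⇔ ((¬x2 ∨ ¬¬¬x4) ∧ ¬(¬x2 ∧ ¬x4)) ∨ ¬x4   [De Morgan]
⇔ ((¬x2 ∨ ¬x4) ∧ ¬(¬x2 ∧ ¬x4)) ∨ ¬x4   [double negation]
⇔ ((¬x2 ∨ ¬x4) ∧ (¬¬x2 ∨ ¬¬x4)) ∨ ¬x4   [De Morgan]
⇔ ((¬x2 ∨ ¬x4) ∧ (x2 ∨ ¬¬x4)) ∨ ¬x4   [double negation]
⇔ ((¬x2 ∨ ¬x4) ∧ (x2 ∨ x4)) ∨ ¬x4   [double negation]
⇔ (¬x2 ∧ x2) ∨ (¬x2 ∧ x4) ∨ (¬x4 ∧ x2) ∨ (¬x4 ∧ x4) ∨ ¬x4   [distribute ∧ over ∨]
⇔ (¬x2 ∧ x4) ∨ ¬x4   [simplify]

(¬x2 ∧ x4) ∨ ¬x4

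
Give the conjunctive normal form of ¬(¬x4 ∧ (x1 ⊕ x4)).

x4 ∨ ¬x1

¬(¬x4 ∧ (x1 ⊕ x4))
= ¬(¬x4 ∧ (x1 ∨ x4) ∧ ¬(x1 ∧ x4))   [expand ⊕]
= ¬¬x4 ∨ ¬(x1 ∨ x4) ∨ ¬¬(x1 ∧ x4)   [De Morgan]
= x4 ∨ ¬(x1 ∨ x4) ∨ ¬¬(x1 ∧ x4)   [double negation]
= x4 ∨ (¬x1 ∧ ¬x4) ∨ ¬¬(x1 ∧ x4)   [De Morgan]
= x4 ∨ (¬x1 ∧ ¬x4) ∨ (x1 ∧ x4)   [double negation]
= (x4 ∨ ¬x1 ∨ x1) ∧ (x4 ∨ ¬x1 ∨ x4) ∧ (x4 ∨ ¬x4 ∨ x1) ∧ (x4 ∨ ¬x4 ∨ x4)   [distribute ∨ over ∧]
= x4 ∨ ¬x1   [simplify]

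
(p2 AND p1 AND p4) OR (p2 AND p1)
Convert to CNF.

(p2 AND p1 AND p4) OR (p2 AND p1)
= (p2 OR p2) AND (p2 OR p1) AND (p1 OR p2) AND (p1 OR p1) AND (p4 OR p2) AND (p4 OR p1)   [distribute OR over AND]
= p2 AND p1   [simplify]

p2 AND p1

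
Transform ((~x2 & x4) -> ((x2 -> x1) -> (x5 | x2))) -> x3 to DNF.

((~x2 & x4) -> ((x2 -> x1) -> (x5 | x2))) -> x3
≡ ~((~x2 & x4) -> ((x2 -> x1) -> (x5 | x2))) | x3
≡ ~(~(~x2 & x4) | ((x2 -> x1) -> (x5 | x2))) | x3
≡ ~(~(~x2 & x4) | ~(x2 -> x1) | x5 | x2) | x3
≡ ~(~(~x2 & x4) | ~(~x2 | x1) | x5 | x2) | x3
≡ (~~(~x2 & x4) & ~~(~x2 | x1) & ~x5 & ~x2) | x3
≡ (~x2 & x4 & ~~(~x2 | x1) & ~x5 & ~x2) | x3
≡ (~x2 & x4 & (~x2 | x1) & ~x5 & ~x2) | x3
≡ (~x2 & x4 & ~x2 & ~x5 & ~x2) | (~x2 & x4 & x1 & ~x5 & ~x2) | x3
≡ (~x2 & x4 & ~x5) | x3

(~x2 & x4 & ~x5) | x3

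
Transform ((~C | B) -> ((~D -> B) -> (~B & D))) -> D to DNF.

((~C | B) -> ((~D -> B) -> (~B & D))) -> D
= ~((~C | B) -> ((~D -> B) -> (~B & D))) | D   [eliminate ->]
= ~(~(~C | B) | ((~D -> B) -> (~B & D))) | D   [eliminate ->]
= ~(~(~C | B) | ~(~D -> B) | (~B & D)) | D   [eliminate ->]
= ~(~(~C | B) | ~(~~D | B) | (~B & D)) | D   [eliminate ->]
= (~~(~C | B) & ~~(~~D | B) & ~(~B & D)) | D   [De Morgan]
= ((~C | B) & ~~(~~D | B) & ~(~B & D)) | D   [double negation]
= ((~C | B) & (~~D | B) & ~(~B & D)) | D   [double negation]
= ((~C | B) & (D | B) & ~(~B & D)) | D   [double negation]
= ((~C | B) & (D | B) & (~~B | ~D)) | D   [De Morgan]
= ((~C | B) & (D | B) & (B | ~D)) | D   [double negation]
= (~C & D & B) | (~C & D & ~D) | (~C & B & B) | (~C & B & ~D) | (B & D & B) | (B & D & ~D) | (B & B & B) | (B & B & ~D) | D   [distribute & over |]
= B | D   [simplify]

B | D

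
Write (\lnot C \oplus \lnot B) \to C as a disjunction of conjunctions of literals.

(\lnot B \land \lnot C) \lor C

(\lnot C \oplus \lnot B) \to C
≡ \lnot (\lnot C \oplus \lnot B) \lor C   [eliminate \to]
≡ \lnot ((\lnot C \land \lnot \lnot B) \lor (\lnot \lnot C \land \lnot B)) \lor C   [expand \oplus]
≡ (\lnot (\lnot C \land \lnot \lnot B) \land \lnot (\lnot \lnot C \land \lnot B)) \lor C   [De Morgan]
≡ ((\lnot \lnot C \lor \lnot \lnot \lnot B) \land \lnot (\lnot \lnot C \land \lnot B)) \lor C   [De Morgan]
≡ ((C \lor \lnot \lnot \lnot B) \land \lnot (\lnot \lnot C \land \lnot B)) \lor C   [double negation]
≡ ((C \lor \lnot B) \land \lnot (\lnot \lnot C \land \lnot B)) \lor C   [double negation]
≡ ((C \lor \lnot B) \land (\lnot \lnot \lnot C \lor \lnot \lnot B)) \lor C   [De Morgan]
≡ ((C \lor \lnot B) \land (\lnot C \lor \lnot \lnot B)) \lor C   [double negation]
≡ ((C \lor \lnot B) \land (\lnot C \lor B)) \lor C   [double negation]
≡ (C \land \lnot C) \lor (C \land B) \lor (\lnot B \land \lnot C) \lor (\lnot B \land B) \lor C   [distribute \land over \lor]
≡ (\lnot B \land \lnot C) \lor C   [simplify]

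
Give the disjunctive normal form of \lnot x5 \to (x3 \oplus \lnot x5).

\lnot x5 \to (x3 \oplus \lnot x5)
= \lnot \lnot x5 \lor (x3 \oplus \lnot x5)   [eliminate \to]
= \lnot \lnot x5 \lor (x3 \land \lnot \lnot x5) \lor (\lnot x3 \land \lnot x5)   [expand \oplus]
= x5 \lor (x3 \land \lnot \lnot x5) \lor (\lnot x3 \land \lnot x5)   [double negation]
= x5 \lor (x3 \land x5) \lor (\lnot x3 \land \lnot x5)   [double negation]
= x5 \lor (\lnot x3 \land \lnot x5)   [simplify]

x5 \lor (\lnot x3 \land \lnot x5)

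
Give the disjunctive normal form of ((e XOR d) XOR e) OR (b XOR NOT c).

((e XOR d) XOR e) OR (b XOR NOT c)
≡ ((e XOR d) AND NOT e) OR (NOT (e XOR d) AND e) OR (b XOR NOT c)   — expand XOR
≡ (((e AND NOT d) OR (NOT e AND d)) AND NOT e) OR (NOT (e XOR d) AND e) OR (b XOR NOT c)   — expand XOR
≡ (((e AND NOT d) OR (NOT e AND d)) AND NOT e) OR (NOT ((e AND NOT d) OR (NOT e AND d)) AND e) OR (b XOR NOT c)   — expand XOR
≡ (((e AND NOT d) OR (NOT e AND d)) AND NOT e) OR (NOT ((e AND NOT d) OR (NOT e AND d)) AND e) OR (b AND NOT NOT c) OR (NOT b AND NOT c)   — expand XOR
≡ (((e AND NOT d) OR (NOT e AND d)) AND NOT e) OR (NOT (e AND NOT d) AND NOT (NOT e AND d) AND e) OR (b AND NOT NOT c) OR (NOT b AND NOT c)   — De Morgan
≡ (((e AND NOT d) OR (NOT e AND d)) AND NOT e) OR ((NOT e OR NOT NOT d) AND NOT (NOT e AND d) AND e) OR (b AND NOT NOT c) OR (NOT b AND NOT c)   — De Morgan
≡ (((e AND NOT d) OR (NOT e AND d)) AND NOT e) OR ((NOT e OR d) AND NOT (NOT e AND d) AND e) OR (b AND NOT NOT c) OR (NOT b AND NOT c)   — double negation
≡ (((e AND NOT d) OR (NOT e AND d)) AND NOT e) OR ((NOT e OR d) AND (NOT NOT e OR NOT d) AND e) OR (b AND NOT NOT c) OR (NOT b AND NOT c)   — De Morgan
≡ (((e AND NOT d) OR (NOT e AND d)) AND NOT e) OR ((NOT e OR d) AND (e OR NOT d) AND e) OR (b AND NOT NOT c) OR (NOT b AND NOT c)   — double negation
≡ (((e AND NOT d) OR (NOT e AND d)) AND NOT e) OR ((NOT e OR d) AND (e OR NOT d) AND e) OR (b AND c) OR (NOT b AND NOT c)   — double negation
≡ (e AND NOT d AND NOT e) OR (NOT e AND d AND NOT e) OR (NOT e AND e AND e) OR (NOT e AND NOT d AND e) OR (d AND e AND e) OR (d AND NOT d AND e) OR (b AND c) OR (NOT b AND NOT c)   — distribute AND over OR
≡ (NOT e AND d) OR (d AND e) OR (b AND c) OR (NOT b AND NOT c)   — simplify

(NOT e AND d) OR (d AND e) OR (b AND c) OR (NOT b AND NOT c)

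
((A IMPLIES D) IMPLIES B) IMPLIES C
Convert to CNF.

((A IMPLIES D) IMPLIES B) IMPLIES C
≡ NOT ((A IMPLIES D) IMPLIES B) OR C   [eliminate IMPLIES]
≡ NOT (NOT (A IMPLIES D) OR B) OR C   [eliminate IMPLIES]
≡ NOT (NOT (NOT A OR D) OR B) OR C   [eliminate IMPLIES]
≡ (NOT NOT (NOT A OR D) AND NOT B) OR C   [De Morgan]
≡ ((NOT A OR D) AND NOT B) OR C   [double negation]
≡ (NOT A OR D OR C) AND (NOT B OR C)   [distribute OR over AND]

(NOT A OR D OR C) AND (NOT B OR C)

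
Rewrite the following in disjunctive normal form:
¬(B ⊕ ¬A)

¬(B ⊕ ¬A)
⇔ ¬((B ∧ ¬¬A) ∨ (¬B ∧ ¬A))   [expand ⊕]
⇔ ¬(B ∧ ¬¬A) ∧ ¬(¬B ∧ ¬A)   [De Morgan]
⇔ (¬B ∨ ¬¬¬A) ∧ ¬(¬B ∧ ¬A)   [De Morgan]
⇔ (¬B ∨ ¬A) ∧ ¬(¬B ∧ ¬A)   [double negation]
⇔ (¬B ∨ ¬A) ∧ (¬¬B ∨ ¬¬A)   [De Morgan]
⇔ (¬B ∨ ¬A) ∧ (B ∨ ¬¬A)   [double negation]
⇔ (¬B ∨ ¬A) ∧ (B ∨ A)   [double negation]
⇔ (¬B ∧ B) ∨ (¬B ∧ A) ∨ (¬A ∧ B) ∨ (¬A ∧ A)   [distribute ∧ over ∨]
⇔ (¬B ∧ A) ∨ (¬A ∧ B)   [simplify]

(¬B ∧ A) ∨ (¬A ∧ B)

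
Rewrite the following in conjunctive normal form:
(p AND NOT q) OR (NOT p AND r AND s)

(p AND NOT q) OR (NOT p AND r AND s)
⇔ (p OR NOT p) AND (p OR r) AND (p OR s) AND (NOT q OR NOT p) AND (NOT q OR r) AND (NOT q OR s)   — distribute OR over AND
⇔ (p OR r) AND (p OR s) AND (NOT q OR NOT p) AND (NOT q OR r) AND (NOT q OR s)   — simplify

(p OR r) AND (p OR s) AND (NOT q OR NOT p) AND (NOT q OR r) AND (NOT q OR s)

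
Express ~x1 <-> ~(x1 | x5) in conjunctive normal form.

~x1 <-> ~(x1 | x5)
⇔ (~x1 -> ~(x1 | x5)) & (~(x1 | x5) -> ~x1)
⇔ (~~x1 | ~(x1 | x5)) & (~(x1 | x5) -> ~x1)
⇔ (~~x1 | ~(x1 | x5)) & (~~(x1 | x5) | ~x1)
⇔ (x1 | ~(x1 | x5)) & (~~(x1 | x5) | ~x1)
⇔ (x1 | (~x1 & ~x5)) & (~~(x1 | x5) | ~x1)
⇔ (x1 | (~x1 & ~x5)) & (x1 | x5 | ~x1)
⇔ (x1 | ~x1) & (x1 | ~x5) & (x1 | x5 | ~x1)
⇔ x1 | ~x5

x1 | ~x5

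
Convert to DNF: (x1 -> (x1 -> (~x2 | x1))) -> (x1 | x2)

x1 | x2

(x1 -> (x1 -> (~x2 | x1))) -> (x1 | x2)
⇔ ~(x1 -> (x1 -> (~x2 | x1))) | x1 | x2
⇔ ~(~x1 | (x1 -> (~x2 | x1))) | x1 | x2
⇔ ~(~x1 | ~x1 | ~x2 | x1) | x1 | x2
⇔ (~~x1 & ~~x1 & ~~x2 & ~x1) | x1 | x2
⇔ (x1 & ~~x1 & ~~x2 & ~x1) | x1 | x2
⇔ (x1 & x1 & ~~x2 & ~x1) | x1 | x2
⇔ (x1 & x1 & x2 & ~x1) | x1 | x2
⇔ x1 | x2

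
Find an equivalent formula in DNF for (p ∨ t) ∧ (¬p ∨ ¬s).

(p ∨ t) ∧ (¬p ∨ ¬s)
⇔ (p ∧ ¬p) ∨ (p ∧ ¬s) ∨ (t ∧ ¬p) ∨ (t ∧ ¬s)   (distribute ∧ over ∨)
⇔ (p ∧ ¬s) ∨ (t ∧ ¬p) ∨ (t ∧ ¬s)   (simplify)

(p ∧ ¬s) ∨ (t ∧ ¬p) ∨ (t ∧ ¬s)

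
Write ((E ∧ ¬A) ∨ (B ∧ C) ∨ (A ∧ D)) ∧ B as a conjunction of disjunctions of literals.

(E ∨ C ∨ A) ∧ (E ∨ C ∨ D) ∧ (¬A ∨ C ∨ D) ∧ B

((E ∧ ¬A) ∨ (B ∧ C) ∨ (A ∧ D)) ∧ B
≡ (E ∨ B ∨ A) ∧ (E ∨ B ∨ D) ∧ (E ∨ C ∨ A) ∧ (E ∨ C ∨ D) ∧ (¬A ∨ B ∨ A) ∧ (¬A ∨ B ∨ D) ∧ (¬A ∨ C ∨ A) ∧ (¬A ∨ C ∨ D) ∧ B   (distribute ∨ over ∧)
≡ (E ∨ C ∨ A) ∧ (E ∨ C ∨ D) ∧ (¬A ∨ C ∨ D) ∧ B   (simplify)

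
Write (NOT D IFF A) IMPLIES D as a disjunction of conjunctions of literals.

(NOT D IFF A) IMPLIES D
≡ NOT (NOT D IFF A) OR D   — eliminate IMPLIES
≡ NOT ((NOT D IMPLIES A) AND (A IMPLIES NOT D)) OR D   — eliminate IFF
≡ NOT ((NOT NOT D OR A) AND (A IMPLIES NOT D)) OR D   — eliminate IMPLIES
≡ NOT ((NOT NOT D OR A) AND (NOT A OR NOT D)) OR D   — eliminate IMPLIES
≡ NOT (NOT NOT D OR A) OR NOT (NOT A OR NOT D) OR D   — De Morgan
≡ (NOT NOT NOT D AND NOT A) OR NOT (NOT A OR NOT D) OR D   — De Morgan
≡ (NOT D AND NOT A) OR NOT (NOT A OR NOT D) OR D   — double negation
≡ (NOT D AND NOT A) OR (NOT NOT A AND NOT NOT D) OR D   — De Morgan
≡ (NOT D AND NOT A) OR (A AND NOT NOT D) OR D   — double negation
≡ (NOT D AND NOT A) OR (A AND D) OR D   — double negation
≡ (NOT D AND NOT A) OR D   — simplify

(NOT D AND NOT A) OR D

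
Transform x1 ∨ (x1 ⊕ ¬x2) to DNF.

x1 ∨ ¬x1 ∧ ¬x2

x1 ∨ (x1 ⊕ ¬x2)
≡ x1 ∨ x1 ∧ ¬¬x2 ∨ ¬x1 ∧ ¬x2
≡ x1 ∨ x1 ∧ x2 ∨ ¬x1 ∧ ¬x2
≡ x1 ∨ ¬x1 ∧ ¬x2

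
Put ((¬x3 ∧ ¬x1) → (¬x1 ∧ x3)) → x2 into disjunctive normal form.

(¬x3 ∧ ¬x1) ∨ x2

((¬x3 ∧ ¬x1) → (¬x1 ∧ x3)) → x2
≡ ¬((¬x3 ∧ ¬x1) → (¬x1 ∧ x3)) ∨ x2   (eliminate →)
≡ ¬(¬(¬x3 ∧ ¬x1) ∨ (¬x1 ∧ x3)) ∨ x2   (eliminate →)
≡ (¬¬(¬x3 ∧ ¬x1) ∧ ¬(¬x1 ∧ x3)) ∨ x2   (De Morgan)
≡ (¬x3 ∧ ¬x1 ∧ ¬(¬x1 ∧ x3)) ∨ x2   (double negation)
≡ (¬x3 ∧ ¬x1 ∧ (¬¬x1 ∨ ¬x3)) ∨ x2   (De Morgan)
≡ (¬x3 ∧ ¬x1 ∧ (x1 ∨ ¬x3)) ∨ x2   (double negation)
≡ (¬x3 ∧ ¬x1 ∧ x1) ∨ (¬x3 ∧ ¬x1 ∧ ¬x3) ∨ x2   (distribute ∧ over ∨)
≡ (¬x3 ∧ ¬x1) ∨ x2   (simplify)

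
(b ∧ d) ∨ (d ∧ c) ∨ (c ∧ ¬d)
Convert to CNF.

(b ∨ c) ∧ (d ∨ c)

(b ∧ d) ∨ (d ∧ c) ∨ (c ∧ ¬d)
= (b ∨ d ∨ c) ∧ (b ∨ d ∨ ¬d) ∧ (b ∨ c ∨ c) ∧ (b ∨ c ∨ ¬d) ∧ (d ∨ d ∨ c) ∧ (d ∨ d ∨ ¬d) ∧ (d ∨ c ∨ c) ∧ (d ∨ c ∨ ¬d)
= (b ∨ c) ∧ (d ∨ c)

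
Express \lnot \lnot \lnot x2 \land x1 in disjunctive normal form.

\lnot x2 \land x1

\lnot \lnot \lnot x2 \land x1
= \lnot x2 \land x1   (double negation)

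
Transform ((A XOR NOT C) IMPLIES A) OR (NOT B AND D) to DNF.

((A XOR NOT C) IMPLIES A) OR (NOT B AND D)
⇔ NOT (A XOR NOT C) OR A OR (NOT B AND D)   [eliminate IMPLIES]
⇔ NOT ((A AND NOT NOT C) OR (NOT A AND NOT C)) OR A OR (NOT B AND D)   [expand XOR]
⇔ (NOT (A AND NOT NOT C) AND NOT (NOT A AND NOT C)) OR A OR (NOT B AND D)   [De Morgan]
⇔ ((NOT A OR NOT NOT NOT C) AND NOT (NOT A AND NOT C)) OR A OR (NOT B AND D)   [De Morgan]
⇔ ((NOT A OR NOT C) AND NOT (NOT A AND NOT C)) OR A OR (NOT B AND D)   [double negation]
⇔ ((NOT A OR NOT C) AND (NOT NOT A OR NOT NOT C)) OR A OR (NOT B AND D)   [De Morgan]
⇔ ((NOT A OR NOT C) AND (A OR NOT NOT C)) OR A OR (NOT B AND D)   [double negation]
⇔ ((NOT A OR NOT C) AND (A OR C)) OR A OR (NOT B AND D)   [double negation]
⇔ (NOT A AND A) OR (NOT A AND C) OR (NOT C AND A) OR (NOT C AND C) OR A OR (NOT B AND D)   [distribute AND over OR]
⇔ (NOT A AND C) OR A OR (NOT B AND D)   [simplify]

(NOT A AND C) OR A OR (NOT B AND D)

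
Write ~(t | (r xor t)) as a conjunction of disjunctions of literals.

~t & (~r | t)

~(t | (r xor t))
≡ ~(t | ((r | t) & ~(r & t)))   [expand xor]
≡ ~t & ~((r | t) & ~(r & t))   [De Morgan]
≡ ~t & (~(r | t) | ~~(r & t))   [De Morgan]
≡ ~t & ((~r & ~t) | ~~(r & t))   [De Morgan]
≡ ~t & ((~r & ~t) | (r & t))   [double negation]
≡ ~t & (~r | r) & (~r | t) & (~t | r) & (~t | t)   [distribute | over &]
≡ ~t & (~r | t)   [simplify]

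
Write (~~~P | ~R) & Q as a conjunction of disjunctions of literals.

(~~~P | ~R) & Q
= (~P | ~R) & Q   [double negation]

(~P | ~R) & Q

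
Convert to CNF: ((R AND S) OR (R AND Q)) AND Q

((R AND S) OR (R AND Q)) AND Q
= (R OR R) AND (R OR Q) AND (S OR R) AND (S OR Q) AND Q
= R AND Q

R AND Q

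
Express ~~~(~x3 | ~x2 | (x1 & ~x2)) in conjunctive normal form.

~~~(~x3 | ~x2 | (x1 & ~x2))
= ~(~x3 | ~x2 | (x1 & ~x2))   [double negation]
= ~~x3 & ~~x2 & ~(x1 & ~x2)   [De Morgan]
= x3 & ~~x2 & ~(x1 & ~x2)   [double negation]
= x3 & x2 & ~(x1 & ~x2)   [double negation]
= x3 & x2 & (~x1 | ~~x2)   [De Morgan]
= x3 & x2 & (~x1 | x2)   [double negation]
= x3 & x2   [simplify]

x3 & x2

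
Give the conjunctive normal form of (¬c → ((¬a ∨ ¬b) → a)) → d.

(¬c ∨ d) ∧ (¬a ∨ d)

(¬c → ((¬a ∨ ¬b) → a)) → d
= ¬(¬c → ((¬a ∨ ¬b) → a)) ∨ d   (eliminate →)
= ¬(¬¬c ∨ ((¬a ∨ ¬b) → a)) ∨ d   (eliminate →)
= ¬(¬¬c ∨ ¬(¬a ∨ ¬b) ∨ a) ∨ d   (eliminate →)
= (¬¬¬c ∧ ¬¬(¬a ∨ ¬b) ∧ ¬a) ∨ d   (De Morgan)
= (¬c ∧ ¬¬(¬a ∨ ¬b) ∧ ¬a) ∨ d   (double negation)
= (¬c ∧ (¬a ∨ ¬b) ∧ ¬a) ∨ d   (double negation)
= (¬c ∨ d) ∧ (¬a ∨ ¬b ∨ d) ∧ (¬a ∨ d)   (distribute ∨ over ∧)
= (¬c ∨ d) ∧ (¬a ∨ d)   (simplify)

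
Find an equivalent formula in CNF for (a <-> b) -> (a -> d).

~b | ~a | d

(a <-> b) -> (a -> d)
≡ ~(a <-> b) | (a -> d)   — eliminate ->
≡ ~((a -> b) & (b -> a)) | (a -> d)   — eliminate <->
≡ ~((~a | b) & (b -> a)) | (a -> d)   — eliminate ->
≡ ~((~a | b) & (~b | a)) | (a -> d)   — eliminate ->
≡ ~((~a | b) & (~b | a)) | ~a | d   — eliminate ->
≡ ~(~a | b) | ~(~b | a) | ~a | d   — De Morgan
≡ (~~a & ~b) | ~(~b | a) | ~a | d   — De Morgan
≡ (a & ~b) | ~(~b | a) | ~a | d   — double negation
≡ (a & ~b) | (~~b & ~a) | ~a | d   — De Morgan
≡ (a & ~b) | (b & ~a) | ~a | d   — double negation
≡ (a | b | ~a | d) & (a | ~a | ~a | d) & (~b | b | ~a | d) & (~b | ~a | ~a | d)   — distribute | over &
≡ ~b | ~a | d   — simplify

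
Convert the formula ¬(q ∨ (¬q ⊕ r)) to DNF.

¬q ∧ r

¬(q ∨ (¬q ⊕ r))
= ¬(q ∨ (¬q ∧ ¬r) ∨ (¬¬q ∧ r))   (expand ⊕)
= ¬q ∧ ¬(¬q ∧ ¬r) ∧ ¬(¬¬q ∧ r)   (De Morgan)
= ¬q ∧ (¬¬q ∨ ¬¬r) ∧ ¬(¬¬q ∧ r)   (De Morgan)
= ¬q ∧ (q ∨ ¬¬r) ∧ ¬(¬¬q ∧ r)   (double negation)
= ¬q ∧ (q ∨ r) ∧ ¬(¬¬q ∧ r)   (double negation)
= ¬q ∧ (q ∨ r) ∧ (¬¬¬q ∨ ¬r)   (De Morgan)
= ¬q ∧ (q ∨ r) ∧ (¬q ∨ ¬r)   (double negation)
= (¬q ∧ q ∧ ¬q) ∨ (¬q ∧ q ∧ ¬r) ∨ (¬q ∧ r ∧ ¬q) ∨ (¬q ∧ r ∧ ¬r)   (distribute ∧ over ∨)
= ¬q ∧ r   (simplify)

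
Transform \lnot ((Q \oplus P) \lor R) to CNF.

(\lnot Q \lor P) \land (\lnot P \lor Q) \land \lnot R

\lnot ((Q \oplus P) \lor R)
≡ \lnot ((Q \lor P) \land \lnot (Q \land P) \lor R)   [expand \oplus]
≡ \lnot ((Q \lor P) \land \lnot (Q \land P)) \land \lnot R   [De Morgan]
≡ (\lnot (Q \lor P) \lor \lnot \lnot (Q \land P)) \land \lnot R   [De Morgan]
≡ (\lnot Q \land \lnot P \lor \lnot \lnot (Q \land P)) \land \lnot R   [De Morgan]
≡ (\lnot Q \land \lnot P \lor Q \land P) \land \lnot R   [double negation]
≡ (\lnot Q \lor Q) \land (\lnot Q \lor P) \land (\lnot P \lor Q) \land (\lnot P \lor P) \land \lnot R   [distribute \lor over \land]
≡ (\lnot Q \lor P) \land (\lnot P \lor Q) \land \lnot R   [simplify]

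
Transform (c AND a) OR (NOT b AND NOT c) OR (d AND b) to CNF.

(c OR NOT b OR d) AND (a OR NOT b OR d) AND (a OR NOT c OR d) AND (a OR NOT c OR b)

(c AND a) OR (NOT b AND NOT c) OR (d AND b)
≡ (c OR NOT b OR d) AND (c OR NOT b OR b) AND (c OR NOT c OR d) AND (c OR NOT c OR b) AND (a OR NOT b OR d) AND (a OR NOT b OR b) AND (a OR NOT c OR d) AND (a OR NOT c OR b)   [distribute OR over AND]
≡ (c OR NOT b OR d) AND (a OR NOT b OR d) AND (a OR NOT c OR d) AND (a OR NOT c OR b)   [simplify]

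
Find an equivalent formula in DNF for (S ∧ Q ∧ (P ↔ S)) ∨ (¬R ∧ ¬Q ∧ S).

(S ∧ Q ∧ (P ↔ S)) ∨ (¬R ∧ ¬Q ∧ S)
⇔ (S ∧ Q ∧ (P → S) ∧ (S → P)) ∨ (¬R ∧ ¬Q ∧ S)   [eliminate ↔]
⇔ (S ∧ Q ∧ (¬P ∨ S) ∧ (S → P)) ∨ (¬R ∧ ¬Q ∧ S)   [eliminate →]
⇔ (S ∧ Q ∧ (¬P ∨ S) ∧ (¬S ∨ P)) ∨ (¬R ∧ ¬Q ∧ S)   [eliminate →]
⇔ (S ∧ Q ∧ ¬P ∧ ¬S) ∨ (S ∧ Q ∧ ¬P ∧ P) ∨ (S ∧ Q ∧ S ∧ ¬S) ∨ (S ∧ Q ∧ S ∧ P) ∨ (¬R ∧ ¬Q ∧ S)   [distribute ∧ over ∨]
⇔ (S ∧ Q ∧ P) ∨ (¬R ∧ ¬Q ∧ S)   [simplify]

(S ∧ Q ∧ P) ∨ (¬R ∧ ¬Q ∧ S)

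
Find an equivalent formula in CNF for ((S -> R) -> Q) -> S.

~Q | S

((S -> R) -> Q) -> S
⇔ ~((S -> R) -> Q) | S   — eliminate ->
⇔ ~(~(S -> R) | Q) | S   — eliminate ->
⇔ ~(~(~S | R) | Q) | S   — eliminate ->
⇔ (~~(~S | R) & ~Q) | S   — De Morgan
⇔ ((~S | R) & ~Q) | S   — double negation
⇔ (~S | R | S) & (~Q | S)   — distribute | over &
⇔ ~Q | S   — simplify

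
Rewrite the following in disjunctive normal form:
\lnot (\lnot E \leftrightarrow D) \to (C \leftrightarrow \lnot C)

E \land \lnot D \lor D \land \lnot E

\lnot (\lnot E \leftrightarrow D) \to (C \leftrightarrow \lnot C)
≡ \lnot \lnot (\lnot E \leftrightarrow D) \lor (C \leftrightarrow \lnot C)   — eliminate \to
≡ \lnot \lnot ((\lnot E \to D) \land (D \to \lnot E)) \lor (C \leftrightarrow \lnot C)   — eliminate \leftrightarrow
≡ \lnot \lnot ((\lnot \lnot E \lor D) \land (D \to \lnot E)) \lor (C \leftrightarrow \lnot C)   — eliminate \to
≡ \lnot \lnot ((\lnot \lnot E \lor D) \land (\lnot D \lor \lnot E)) \lor (C \leftrightarrow \lnot C)   — eliminate \to
≡ \lnot \lnot ((\lnot \lnot E \lor D) \land (\lnot D \lor \lnot E)) \lor (C \to \lnot C) \land (\lnot C \to C)   — eliminate \leftrightarrow
≡ \lnot \lnot ((\lnot \lnot E \lor D) \land (\lnot D \lor \lnot E)) \lor (\lnot C \lor \lnot C) \land (\lnot C \to C)   — eliminate \to
≡ \lnot \lnot ((\lnot \lnot E \lor D) \land (\lnot D \lor \lnot E)) \lor (\lnot C \lor \lnot C) \land (\lnot \lnot C \lor C)   — eliminate \to
≡ (\lnot \lnot E \lor D) \land (\lnot D \lor \lnot E) \lor (\lnot C \lor \lnot C) \land (\lnot \lnot C \lor C)   — double negation
≡ (E \lor D) \land (\lnot D \lor \lnot E) \lor (\lnot C \lor \lnot C) \land (\lnot \lnot C \lor C)   — double negation
≡ (E \lor D) \land (\lnot D \lor \lnot E) \lor (\lnot C \lor \lnot C) \land (C \lor C)   — double negation
≡ E \land \lnot D \lor E \land \lnot E \lor D \land \lnot D \lor D \land \lnot E \lor \lnot C \land C \lor \lnot C \land C \lor \lnot C \land C \lor \lnot C \land C   — distribute \land over \lor
≡ E \land \lnot D \lor D \land \lnot E   — simplify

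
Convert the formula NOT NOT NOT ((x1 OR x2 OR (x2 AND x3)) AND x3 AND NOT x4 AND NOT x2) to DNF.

(NOT x1 AND NOT x2) OR NOT x3 OR x4 OR x2

NOT NOT NOT ((x1 OR x2 OR (x2 AND x3)) AND x3 AND NOT x4 AND NOT x2)
= NOT ((x1 OR x2 OR (x2 AND x3)) AND x3 AND NOT x4 AND NOT x2)   [double negation]
= NOT (x1 OR x2 OR (x2 AND x3)) OR NOT x3 OR NOT NOT x4 OR NOT NOT x2   [De Morgan]
= (NOT x1 AND NOT x2 AND NOT (x2 AND x3)) OR NOT x3 OR NOT NOT x4 OR NOT NOT x2   [De Morgan]
= (NOT x1 AND NOT x2 AND (NOT x2 OR NOT x3)) OR NOT x3 OR NOT NOT x4 OR NOT NOT x2   [De Morgan]
= (NOT x1 AND NOT x2 AND (NOT x2 OR NOT x3)) OR NOT x3 OR x4 OR NOT NOT x2   [double negation]
= (NOT x1 AND NOT x2 AND (NOT x2 OR NOT x3)) OR NOT x3 OR x4 OR x2   [double negation]
= (NOT x1 AND NOT x2 AND NOT x2) OR (NOT x1 AND NOT x2 AND NOT x3) OR NOT x3 OR x4 OR x2   [distribute AND over OR]
= (NOT x1 AND NOT x2) OR NOT x3 OR x4 OR x2   [simplify]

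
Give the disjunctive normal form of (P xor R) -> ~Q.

(~P & ~R) | (R & P) | ~Q

(P xor R) -> ~Q
≡ ~(P xor R) | ~Q   (eliminate ->)
≡ ~((P & ~R) | (~P & R)) | ~Q   (expand xor)
≡ (~(P & ~R) & ~(~P & R)) | ~Q   (De Morgan)
≡ ((~P | ~~R) & ~(~P & R)) | ~Q   (De Morgan)
≡ ((~P | R) & ~(~P & R)) | ~Q   (double negation)
≡ ((~P | R) & (~~P | ~R)) | ~Q   (De Morgan)
≡ ((~P | R) & (P | ~R)) | ~Q   (double negation)
≡ (~P & P) | (~P & ~R) | (R & P) | (R & ~R) | ~Q   (distribute & over |)
≡ (~P & ~R) | (R & P) | ~Q   (simplify)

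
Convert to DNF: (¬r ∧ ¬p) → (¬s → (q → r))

r ∨ p ∨ s ∨ ¬q

(¬r ∧ ¬p) → (¬s → (q → r))
≡ ¬(¬r ∧ ¬p) ∨ (¬s → (q → r))   [eliminate →]
≡ ¬(¬r ∧ ¬p) ∨ ¬¬s ∨ (q → r)   [eliminate →]
≡ ¬(¬r ∧ ¬p) ∨ ¬¬s ∨ ¬q ∨ r   [eliminate →]
≡ ¬¬r ∨ ¬¬p ∨ ¬¬s ∨ ¬q ∨ r   [De Morgan]
≡ r ∨ ¬¬p ∨ ¬¬s ∨ ¬q ∨ r   [double negation]
≡ r ∨ p ∨ ¬¬s ∨ ¬q ∨ r   [double negation]
≡ r ∨ p ∨ s ∨ ¬q ∨ r   [double negation]
≡ r ∨ p ∨ s ∨ ¬q   [simplify]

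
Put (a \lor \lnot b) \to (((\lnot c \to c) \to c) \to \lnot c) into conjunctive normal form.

(\lnot a \lor \lnot c) \land (b \lor \lnot c)

(a \lor \lnot b) \to (((\lnot c \to c) \to c) \to \lnot c)
≡ \lnot (a \lor \lnot b) \lor (((\lnot c \to c) \to c) \to \lnot c)   [eliminate \to]
≡ \lnot (a \lor \lnot b) \lor \lnot ((\lnot c \to c) \to c) \lor \lnot c   [eliminate \to]
≡ \lnot (a \lor \lnot b) \lor \lnot (\lnot (\lnot c \to c) \lor c) \lor \lnot c   [eliminate \to]
≡ \lnot (a \lor \lnot b) \lor \lnot (\lnot (\lnot \lnot c \lor c) \lor c) \lor \lnot c   [eliminate \to]
≡ (\lnot a \land \lnot \lnot b) \lor \lnot (\lnot (\lnot \lnot c \lor c) \lor c) \lor \lnot c   [De Morgan]
≡ (\lnot a \land b) \lor \lnot (\lnot (\lnot \lnot c \lor c) \lor c) \lor \lnot c   [double negation]
≡ (\lnot a \land b) \lor (\lnot \lnot (\lnot \lnot c \lor c) \land \lnot c) \lor \lnot c   [De Morgan]
≡ (\lnot a \land b) \lor ((\lnot \lnot c \lor c) \land \lnot c) \lor \lnot c   [double negation]
≡ (\lnot a \land b) \lor ((c \lor c) \land \lnot c) \lor \lnot c   [double negation]
≡ (\lnot a \lor c \lor c \lor \lnot c) \land (\lnot a \lor \lnot c \lor \lnot c) \land (b \lor c \lor c \lor \lnot c) \land (b \lor \lnot c \lor \lnot c)   [distribute \lor over \land]
≡ (\lnot a \lor \lnot c) \land (b \lor \lnot c)   [simplify]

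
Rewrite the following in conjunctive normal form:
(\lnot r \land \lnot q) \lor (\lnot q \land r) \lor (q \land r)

\lnot q \lor r

(\lnot r \land \lnot q) \lor (\lnot q \land r) \lor (q \land r)
⇔ (\lnot r \lor \lnot q \lor q) \land (\lnot r \lor \lnot q \lor r) \land (\lnot r \lor r \lor q) \land (\lnot r \lor r \lor r) \land (\lnot q \lor \lnot q \lor q) \land (\lnot q \lor \lnot q \lor r) \land (\lnot q \lor r \lor q) \land (\lnot q \lor r \lor r)   — distribute \lor over \land
⇔ \lnot q \lor r   — simplify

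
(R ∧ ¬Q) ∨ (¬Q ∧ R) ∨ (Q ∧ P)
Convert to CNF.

(R ∧ ¬Q) ∨ (¬Q ∧ R) ∨ (Q ∧ P)
⇔ (R ∨ ¬Q ∨ Q) ∧ (R ∨ ¬Q ∨ P) ∧ (R ∨ R ∨ Q) ∧ (R ∨ R ∨ P) ∧ (¬Q ∨ ¬Q ∨ Q) ∧ (¬Q ∨ ¬Q ∨ P) ∧ (¬Q ∨ R ∨ Q) ∧ (¬Q ∨ R ∨ P)   [distribute ∨ over ∧]
⇔ (R ∨ Q) ∧ (R ∨ P) ∧ (¬Q ∨ P)   [simplify]

(R ∨ Q) ∧ (R ∨ P) ∧ (¬Q ∨ P)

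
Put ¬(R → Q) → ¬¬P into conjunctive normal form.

¬R ∨ Q ∨ P

¬(R → Q) → ¬¬P
= ¬¬(R → Q) ∨ ¬¬P   [eliminate →]
= ¬¬(¬R ∨ Q) ∨ ¬¬P   [eliminate →]
= ¬R ∨ Q ∨ ¬¬P   [double negation]
= ¬R ∨ Q ∨ P   [double negation]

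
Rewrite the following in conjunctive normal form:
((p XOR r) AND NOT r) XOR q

(p OR r OR q) AND (NOT r OR q) AND (NOT p OR r OR NOT q)

((p XOR r) AND NOT r) XOR q
= (((p XOR r) AND NOT r) OR q) AND NOT ((p XOR r) AND NOT r AND q)   (expand XOR)
= (((p OR r) AND NOT (p AND r) AND NOT r) OR q) AND NOT ((p XOR r) AND NOT r AND q)   (expand XOR)
= (((p OR r) AND NOT (p AND r) AND NOT r) OR q) AND NOT ((p OR r) AND NOT (p AND r) AND NOT r AND q)   (expand XOR)
= (((p OR r) AND (NOT p OR NOT r) AND NOT r) OR q) AND NOT ((p OR r) AND NOT (p AND r) AND NOT r AND q)   (De Morgan)
= (((p OR r) AND (NOT p OR NOT r) AND NOT r) OR q) AND (NOT (p OR r) OR NOT NOT (p AND r) OR NOT NOT r OR NOT q)   (De Morgan)
= (((p OR r) AND (NOT p OR NOT r) AND NOT r) OR q) AND ((NOT p AND NOT r) OR NOT NOT (p AND r) OR NOT NOT r OR NOT q)   (De Morgan)
= (((p OR r) AND (NOT p OR NOT r) AND NOT r) OR q) AND ((NOT p AND NOT r) OR (p AND r) OR NOT NOT r OR NOT q)   (double negation)
= (((p OR r) AND (NOT p OR NOT r) AND NOT r) OR q) AND ((NOT p AND NOT r) OR (p AND r) OR r OR NOT q)   (double negation)
= (p OR r OR q) AND (NOT p OR NOT r OR q) AND (NOT r OR q) AND (NOT p OR p OR r OR NOT q) AND (NOT p OR r OR r OR NOT q) AND (NOT r OR p OR r OR NOT q) AND (NOT r OR r OR r OR NOT q)   (distribute OR over AND)
= (p OR r OR q) AND (NOT r OR q) AND (NOT p OR r OR NOT q)   (simplify)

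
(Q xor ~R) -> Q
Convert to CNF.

R | Q

(Q xor ~R) -> Q
≡ ~(Q xor ~R) | Q   (eliminate ->)
≡ ~((Q | ~R) & ~(Q & ~R)) | Q   (expand xor)
≡ ~(Q | ~R) | ~~(Q & ~R) | Q   (De Morgan)
≡ (~Q & ~~R) | ~~(Q & ~R) | Q   (De Morgan)
≡ (~Q & R) | ~~(Q & ~R) | Q   (double negation)
≡ (~Q & R) | (Q & ~R) | Q   (double negation)
≡ (~Q | Q | Q) & (~Q | ~R | Q) & (R | Q | Q) & (R | ~R | Q)   (distribute | over &)
≡ R | Q   (simplify)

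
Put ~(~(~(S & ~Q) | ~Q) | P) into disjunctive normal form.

~(~(~(S & ~Q) | ~Q) | P)
≡ ~~(~(S & ~Q) | ~Q) & ~P   (De Morgan)
≡ (~(S & ~Q) | ~Q) & ~P   (double negation)
≡ (~S | ~~Q | ~Q) & ~P   (De Morgan)
≡ (~S | Q | ~Q) & ~P   (double negation)
≡ (~S & ~P) | (Q & ~P) | (~Q & ~P)   (distribute & over |)

(~S & ~P) | (Q & ~P) | (~Q & ~P)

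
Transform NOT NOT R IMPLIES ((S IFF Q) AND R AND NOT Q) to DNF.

NOT R OR (NOT S AND NOT Q AND R)

NOT NOT R IMPLIES ((S IFF Q) AND R AND NOT Q)
≡ NOT NOT NOT R OR ((S IFF Q) AND R AND NOT Q)   — eliminate IMPLIES
≡ NOT NOT NOT R OR ((S IMPLIES Q) AND (Q IMPLIES S) AND R AND NOT Q)   — eliminate IFF
≡ NOT NOT NOT R OR ((NOT S OR Q) AND (Q IMPLIES S) AND R AND NOT Q)   — eliminate IMPLIES
≡ NOT NOT NOT R OR ((NOT S OR Q) AND (NOT Q OR S) AND R AND NOT Q)   — eliminate IMPLIES
≡ NOT R OR ((NOT S OR Q) AND (NOT Q OR S) AND R AND NOT Q)   — double negation
≡ NOT R OR (NOT S AND NOT Q AND R AND NOT Q) OR (NOT S AND S AND R AND NOT Q) OR (Q AND NOT Q AND R AND NOT Q) OR (Q AND S AND R AND NOT Q)   — distribute AND over OR
≡ NOT R OR (NOT S AND NOT Q AND R)   — simplify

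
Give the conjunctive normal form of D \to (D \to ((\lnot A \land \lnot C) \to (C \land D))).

\lnot D \lor A \lor C

D \to (D \to ((\lnot A \land \lnot C) \to (C \land D)))
≡ \lnot D \lor (D \to ((\lnot A \land \lnot C) \to (C \land D)))   (eliminate \to)
≡ \lnot D \lor \lnot D \lor ((\lnot A \land \lnot C) \to (C \land D))   (eliminate \to)
≡ \lnot D \lor \lnot D \lor \lnot (\lnot A \land \lnot C) \lor (C \land D)   (eliminate \to)
≡ \lnot D \lor \lnot D \lor \lnot \lnot A \lor \lnot \lnot C \lor (C \land D)   (De Morgan)
≡ \lnot D \lor \lnot D \lor A \lor \lnot \lnot C \lor (C \land D)   (double negation)
≡ \lnot D \lor \lnot D \lor A \lor C \lor (C \land D)   (double negation)
≡ (\lnot D \lor \lnot D \lor A \lor C \lor C) \land (\lnot D \lor \lnot D \lor A \lor C \lor D)   (distribute \lor over \land)
≡ \lnot D \lor A \lor C   (simplify)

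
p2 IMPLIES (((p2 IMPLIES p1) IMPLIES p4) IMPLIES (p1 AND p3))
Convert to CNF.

p2 IMPLIES (((p2 IMPLIES p1) IMPLIES p4) IMPLIES (p1 AND p3))
≡ NOT p2 OR (((p2 IMPLIES p1) IMPLIES p4) IMPLIES (p1 AND p3))   [eliminate IMPLIES]
≡ NOT p2 OR NOT ((p2 IMPLIES p1) IMPLIES p4) OR (p1 AND p3)   [eliminate IMPLIES]
≡ NOT p2 OR NOT (NOT (p2 IMPLIES p1) OR p4) OR (p1 AND p3)   [eliminate IMPLIES]
≡ NOT p2 OR NOT (NOT (NOT p2 OR p1) OR p4) OR (p1 AND p3)   [eliminate IMPLIES]
≡ NOT p2 OR (NOT NOT (NOT p2 OR p1) AND NOT p4) OR (p1 AND p3)   [De Morgan]
≡ NOT p2 OR ((NOT p2 OR p1) AND NOT p4) OR (p1 AND p3)   [double negation]
≡ (NOT p2 OR NOT p2 OR p1 OR p1) AND (NOT p2 OR NOT p2 OR p1 OR p3) AND (NOT p2 OR NOT p4 OR p1) AND (NOT p2 OR NOT p4 OR p3)   [distribute OR over AND]
≡ (NOT p2 OR p1) AND (NOT p2 OR NOT p4 OR p3)   [simplify]

(NOT p2 OR p1) AND (NOT p2 OR NOT p4 OR p3)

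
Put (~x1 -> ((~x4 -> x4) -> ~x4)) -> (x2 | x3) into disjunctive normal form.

(~x1 & x4) | x2 | x3

(~x1 -> ((~x4 -> x4) -> ~x4)) -> (x2 | x3)
≡ ~(~x1 -> ((~x4 -> x4) -> ~x4)) | x2 | x3   [eliminate ->]
≡ ~(~~x1 | ((~x4 -> x4) -> ~x4)) | x2 | x3   [eliminate ->]
≡ ~(~~x1 | ~(~x4 -> x4) | ~x4) | x2 | x3   [eliminate ->]
≡ ~(~~x1 | ~(~~x4 | x4) | ~x4) | x2 | x3   [eliminate ->]
≡ (~~~x1 & ~~(~~x4 | x4) & ~~x4) | x2 | x3   [De Morgan]
≡ (~x1 & ~~(~~x4 | x4) & ~~x4) | x2 | x3   [double negation]
≡ (~x1 & (~~x4 | x4) & ~~x4) | x2 | x3   [double negation]
≡ (~x1 & (x4 | x4) & ~~x4) | x2 | x3   [double negation]
≡ (~x1 & (x4 | x4) & x4) | x2 | x3   [double negation]
≡ (~x1 & x4 & x4) | (~x1 & x4 & x4) | x2 | x3   [distribute & over |]
≡ (~x1 & x4) | x2 | x3   [simplify]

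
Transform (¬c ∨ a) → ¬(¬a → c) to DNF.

(¬c ∨ a) → ¬(¬a → c)
≡ ¬(¬c ∨ a) ∨ ¬(¬a → c)   [eliminate →]
≡ ¬(¬c ∨ a) ∨ ¬(¬¬a ∨ c)   [eliminate →]
≡ (¬¬c ∧ ¬a) ∨ ¬(¬¬a ∨ c)   [De Morgan]
≡ (c ∧ ¬a) ∨ ¬(¬¬a ∨ c)   [double negation]
≡ (c ∧ ¬a) ∨ (¬¬¬a ∧ ¬c)   [De Morgan]
≡ (c ∧ ¬a) ∨ (¬a ∧ ¬c)   [double negation]

(c ∧ ¬a) ∨ (¬a ∧ ¬c)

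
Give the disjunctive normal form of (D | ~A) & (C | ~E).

(D & C) | (D & ~E) | (~A & C) | (~A & ~E)

(D | ~A) & (C | ~E)
≡ (D & C) | (D & ~E) | (~A & C) | (~A & ~E)   — distribute & over |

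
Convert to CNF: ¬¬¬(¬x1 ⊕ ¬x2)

(x1 ∨ ¬x2) ∧ (x2 ∨ ¬x1)

¬¬¬(¬x1 ⊕ ¬x2)
= ¬¬¬((¬x1 ∨ ¬x2) ∧ ¬(¬x1 ∧ ¬x2))   [expand ⊕]
= ¬((¬x1 ∨ ¬x2) ∧ ¬(¬x1 ∧ ¬x2))   [double negation]
= ¬(¬x1 ∨ ¬x2) ∨ ¬¬(¬x1 ∧ ¬x2)   [De Morgan]
= (¬¬x1 ∧ ¬¬x2) ∨ ¬¬(¬x1 ∧ ¬x2)   [De Morgan]
= (x1 ∧ ¬¬x2) ∨ ¬¬(¬x1 ∧ ¬x2)   [double negation]
= (x1 ∧ x2) ∨ ¬¬(¬x1 ∧ ¬x2)   [double negation]
= (x1 ∧ x2) ∨ (¬x1 ∧ ¬x2)   [double negation]
= (x1 ∨ ¬x1) ∧ (x1 ∨ ¬x2) ∧ (x2 ∨ ¬x1) ∧ (x2 ∨ ¬x2)   [distribute ∨ over ∧]
= (x1 ∨ ¬x2) ∧ (x2 ∨ ¬x1)   [simplify]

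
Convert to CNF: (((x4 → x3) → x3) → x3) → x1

(x4 ∨ x3 ∨ x1) ∧ (¬x3 ∨ x1)

(((x4 → x3) → x3) → x3) → x1
⇔ ¬(((x4 → x3) → x3) → x3) ∨ x1   [eliminate →]
⇔ ¬(¬((x4 → x3) → x3) ∨ x3) ∨ x1   [eliminate →]
⇔ ¬(¬(¬(x4 → x3) ∨ x3) ∨ x3) ∨ x1   [eliminate →]
⇔ ¬(¬(¬(¬x4 ∨ x3) ∨ x3) ∨ x3) ∨ x1   [eliminate →]
⇔ (¬¬(¬(¬x4 ∨ x3) ∨ x3) ∧ ¬x3) ∨ x1   [De Morgan]
⇔ ((¬(¬x4 ∨ x3) ∨ x3) ∧ ¬x3) ∨ x1   [double negation]
⇔ (((¬¬x4 ∧ ¬x3) ∨ x3) ∧ ¬x3) ∨ x1   [De Morgan]
⇔ (((x4 ∧ ¬x3) ∨ x3) ∧ ¬x3) ∨ x1   [double negation]
⇔ (x4 ∨ x3 ∨ x1) ∧ (¬x3 ∨ x3 ∨ x1) ∧ (¬x3 ∨ x1)   [distribute ∨ over ∧]
⇔ (x4 ∨ x3 ∨ x1) ∧ (¬x3 ∨ x1)   [simplify]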